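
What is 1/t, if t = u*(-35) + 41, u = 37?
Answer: -1/1254 ≈ -0.00079745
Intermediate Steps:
t = -1254 (t = 37*(-35) + 41 = -1295 + 41 = -1254)
1/t = 1/(-1254) = -1/1254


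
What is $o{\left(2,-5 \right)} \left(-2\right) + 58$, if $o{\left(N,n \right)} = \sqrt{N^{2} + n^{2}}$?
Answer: $58 - 2 \sqrt{29} \approx 47.23$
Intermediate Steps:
$o{\left(2,-5 \right)} \left(-2\right) + 58 = \sqrt{2^{2} + \left(-5\right)^{2}} \left(-2\right) + 58 = \sqrt{4 + 25} \left(-2\right) + 58 = \sqrt{29} \left(-2\right) + 58 = - 2 \sqrt{29} + 58 = 58 - 2 \sqrt{29}$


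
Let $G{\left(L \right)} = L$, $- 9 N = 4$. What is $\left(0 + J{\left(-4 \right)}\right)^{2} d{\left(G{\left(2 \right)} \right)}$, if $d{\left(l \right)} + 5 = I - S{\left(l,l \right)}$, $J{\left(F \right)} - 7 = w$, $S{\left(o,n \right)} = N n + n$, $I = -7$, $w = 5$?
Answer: $-1888$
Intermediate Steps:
$N = - \frac{4}{9}$ ($N = \left(- \frac{1}{9}\right) 4 = - \frac{4}{9} \approx -0.44444$)
$S{\left(o,n \right)} = \frac{5 n}{9}$ ($S{\left(o,n \right)} = - \frac{4 n}{9} + n = \frac{5 n}{9}$)
$J{\left(F \right)} = 12$ ($J{\left(F \right)} = 7 + 5 = 12$)
$d{\left(l \right)} = -12 - \frac{5 l}{9}$ ($d{\left(l \right)} = -5 - \left(7 + \frac{5 l}{9}\right) = -12 - \frac{5 l}{9}$)
$\left(0 + J{\left(-4 \right)}\right)^{2} d{\left(G{\left(2 \right)} \right)} = \left(0 + 12\right)^{2} \left(-12 - \frac{10}{9}\right) = 12^{2} \left(-12 - \frac{10}{9}\right) = 144 \left(- \frac{118}{9}\right) = -1888$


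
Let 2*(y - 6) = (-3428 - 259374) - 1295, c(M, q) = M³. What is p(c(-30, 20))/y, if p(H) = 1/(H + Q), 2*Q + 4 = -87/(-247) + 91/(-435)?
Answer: 21489/76616926627151 ≈ 2.8047e-10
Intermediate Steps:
Q = -207206/107445 (Q = -2 + (-87/(-247) + 91/(-435))/2 = -2 + (-87*(-1/247) + 91*(-1/435))/2 = -2 + (87/247 - 91/435)/2 = -2 + (½)*(15368/107445) = -2 + 7684/107445 = -207206/107445 ≈ -1.9285)
p(H) = 1/(-207206/107445 + H) (p(H) = 1/(H - 207206/107445) = 1/(-207206/107445 + H))
y = -264085/2 (y = 6 + ((-3428 - 259374) - 1295)/2 = 6 + (-262802 - 1295)/2 = 6 + (½)*(-264097) = 6 - 264097/2 = -264085/2 ≈ -1.3204e+5)
p(c(-30, 20))/y = (107445/(-207206 + 107445*(-30)³))/(-264085/2) = (107445/(-207206 + 107445*(-27000)))*(-2/264085) = (107445/(-207206 - 2901015000))*(-2/264085) = (107445/(-2901222206))*(-2/264085) = (107445*(-1/2901222206))*(-2/264085) = -107445/2901222206*(-2/264085) = 21489/76616926627151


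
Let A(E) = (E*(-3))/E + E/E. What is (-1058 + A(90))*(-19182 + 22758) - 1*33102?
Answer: -3823662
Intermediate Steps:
A(E) = -2 (A(E) = (-3*E)/E + 1 = -3 + 1 = -2)
(-1058 + A(90))*(-19182 + 22758) - 1*33102 = (-1058 - 2)*(-19182 + 22758) - 1*33102 = -1060*3576 - 33102 = -3790560 - 33102 = -3823662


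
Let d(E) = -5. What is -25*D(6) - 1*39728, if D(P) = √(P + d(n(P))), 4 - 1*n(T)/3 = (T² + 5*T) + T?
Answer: -39753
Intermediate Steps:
n(T) = 12 - 18*T - 3*T² (n(T) = 12 - 3*((T² + 5*T) + T) = 12 - 3*(T² + 6*T) = 12 + (-18*T - 3*T²) = 12 - 18*T - 3*T²)
D(P) = √(-5 + P) (D(P) = √(P - 5) = √(-5 + P))
-25*D(6) - 1*39728 = -25*√(-5 + 6) - 1*39728 = -25*√1 - 39728 = -25*1 - 39728 = -25 - 39728 = -39753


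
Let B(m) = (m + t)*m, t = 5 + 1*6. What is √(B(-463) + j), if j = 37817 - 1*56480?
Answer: √190613 ≈ 436.59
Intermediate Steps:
t = 11 (t = 5 + 6 = 11)
B(m) = m*(11 + m) (B(m) = (m + 11)*m = (11 + m)*m = m*(11 + m))
j = -18663 (j = 37817 - 56480 = -18663)
√(B(-463) + j) = √(-463*(11 - 463) - 18663) = √(-463*(-452) - 18663) = √(209276 - 18663) = √190613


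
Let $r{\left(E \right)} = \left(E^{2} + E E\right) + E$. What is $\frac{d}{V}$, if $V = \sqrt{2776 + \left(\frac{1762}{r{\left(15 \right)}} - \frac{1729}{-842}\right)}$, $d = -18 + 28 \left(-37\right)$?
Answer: $- \frac{1054 \sqrt{426444636459570}}{1089174869} \approx -19.984$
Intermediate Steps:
$r{\left(E \right)} = E + 2 E^{2}$ ($r{\left(E \right)} = \left(E^{2} + E^{2}\right) + E = 2 E^{2} + E = E + 2 E^{2}$)
$d = -1054$ ($d = -18 - 1036 = -1054$)
$V = \frac{\sqrt{426444636459570}}{391530}$ ($V = \sqrt{2776 - \left(- \frac{1729}{842} - 1762 \frac{1}{15 \left(1 + 2 \cdot 15\right)}\right)} = \sqrt{2776 - \left(- \frac{1729}{842} - \frac{1762}{15 \left(1 + 30\right)}\right)} = \sqrt{2776 + \left(\frac{1762}{15 \cdot 31} + \frac{1729}{842}\right)} = \sqrt{2776 + \left(\frac{1762}{465} + \frac{1729}{842}\right)} = \sqrt{2776 + \frac{2287589}{391530}} = \sqrt{\frac{1089174869}{391530}} = \frac{\sqrt{426444636459570}}{391530} \approx 52.743$)
$\frac{d}{V} = - \frac{1054}{\frac{1}{391530} \sqrt{426444636459570}} = - 1054 \frac{\sqrt{426444636459570}}{1089174869} = - \frac{1054 \sqrt{426444636459570}}{1089174869}$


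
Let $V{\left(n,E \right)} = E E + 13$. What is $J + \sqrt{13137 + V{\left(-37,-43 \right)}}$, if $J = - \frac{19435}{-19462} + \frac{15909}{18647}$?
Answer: $\frac{672025403}{362907914} + \sqrt{14999} \approx 124.32$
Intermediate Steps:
$J = \frac{672025403}{362907914}$ ($J = \left(-19435\right) \left(- \frac{1}{19462}\right) + 15909 \cdot \frac{1}{18647} = \frac{19435}{19462} + \frac{15909}{18647} = \frac{672025403}{362907914} \approx 1.8518$)
$V{\left(n,E \right)} = 13 + E^{2}$ ($V{\left(n,E \right)} = E^{2} + 13 = 13 + E^{2}$)
$J + \sqrt{13137 + V{\left(-37,-43 \right)}} = \frac{672025403}{362907914} + \sqrt{13137 + \left(13 + \left(-43\right)^{2}\right)} = \frac{672025403}{362907914} + \sqrt{13137 + \left(13 + 1849\right)} = \frac{672025403}{362907914} + \sqrt{13137 + 1862} = \frac{672025403}{362907914} + \sqrt{14999}$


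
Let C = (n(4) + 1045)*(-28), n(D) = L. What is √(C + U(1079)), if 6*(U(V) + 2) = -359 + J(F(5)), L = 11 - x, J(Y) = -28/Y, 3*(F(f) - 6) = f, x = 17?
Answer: I*√555217194/138 ≈ 170.75*I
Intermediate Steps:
F(f) = 6 + f/3
L = -6 (L = 11 - 1*17 = 11 - 17 = -6)
n(D) = -6
C = -29092 (C = (-6 + 1045)*(-28) = 1039*(-28) = -29092)
U(V) = -8617/138 (U(V) = -2 + (-359 - 28/(6 + (⅓)*5))/6 = -2 + (-359 - 28/(6 + 5/3))/6 = -2 + (-359 - 28/23/3)/6 = -2 + (-359 - 28*3/23)/6 = -2 + (-359 - 84/23)/6 = -2 + (⅙)*(-8341/23) = -2 - 8341/138 = -8617/138)
√(C + U(1079)) = √(-29092 - 8617/138) = √(-4023313/138) = I*√555217194/138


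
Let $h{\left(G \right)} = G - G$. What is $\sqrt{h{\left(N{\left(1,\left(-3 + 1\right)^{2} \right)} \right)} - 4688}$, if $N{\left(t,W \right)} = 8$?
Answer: $4 i \sqrt{293} \approx 68.469 i$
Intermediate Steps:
$h{\left(G \right)} = 0$
$\sqrt{h{\left(N{\left(1,\left(-3 + 1\right)^{2} \right)} \right)} - 4688} = \sqrt{0 - 4688} = \sqrt{-4688} = 4 i \sqrt{293}$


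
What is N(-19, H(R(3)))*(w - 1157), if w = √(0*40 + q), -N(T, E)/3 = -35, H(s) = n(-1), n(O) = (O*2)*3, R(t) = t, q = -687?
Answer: -121485 + 105*I*√687 ≈ -1.2149e+5 + 2752.1*I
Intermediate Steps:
n(O) = 6*O (n(O) = (2*O)*3 = 6*O)
H(s) = -6 (H(s) = 6*(-1) = -6)
N(T, E) = 105 (N(T, E) = -3*(-35) = 105)
w = I*√687 (w = √(0*40 - 687) = √(0 - 687) = √(-687) = I*√687 ≈ 26.211*I)
N(-19, H(R(3)))*(w - 1157) = 105*(I*√687 - 1157) = 105*(-1157 + I*√687) = -121485 + 105*I*√687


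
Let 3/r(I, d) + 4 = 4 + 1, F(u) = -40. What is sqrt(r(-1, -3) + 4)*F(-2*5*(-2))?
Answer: -40*sqrt(7) ≈ -105.83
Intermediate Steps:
r(I, d) = 3 (r(I, d) = 3/(-4 + (4 + 1)) = 3/(-4 + 5) = 3/1 = 3*1 = 3)
sqrt(r(-1, -3) + 4)*F(-2*5*(-2)) = sqrt(3 + 4)*(-40) = sqrt(7)*(-40) = -40*sqrt(7)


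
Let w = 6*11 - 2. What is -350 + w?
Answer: -286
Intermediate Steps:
w = 64 (w = 66 - 2 = 64)
-350 + w = -350 + 64 = -286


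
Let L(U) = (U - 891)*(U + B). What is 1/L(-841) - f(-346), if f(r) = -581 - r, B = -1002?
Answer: 750137861/3192076 ≈ 235.00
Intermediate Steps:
L(U) = (-1002 + U)*(-891 + U) (L(U) = (U - 891)*(U - 1002) = (-891 + U)*(-1002 + U) = (-1002 + U)*(-891 + U))
1/L(-841) - f(-346) = 1/(892782 + (-841)² - 1893*(-841)) - (-581 - 1*(-346)) = 1/(892782 + 707281 + 1592013) - (-581 + 346) = 1/3192076 - 1*(-235) = 1/3192076 + 235 = 750137861/3192076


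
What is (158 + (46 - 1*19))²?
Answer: 34225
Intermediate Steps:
(158 + (46 - 1*19))² = (158 + (46 - 19))² = (158 + 27)² = 185² = 34225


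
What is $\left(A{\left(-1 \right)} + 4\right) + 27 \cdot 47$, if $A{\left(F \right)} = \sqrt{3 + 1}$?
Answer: $1275$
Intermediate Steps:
$A{\left(F \right)} = 2$ ($A{\left(F \right)} = \sqrt{4} = 2$)
$\left(A{\left(-1 \right)} + 4\right) + 27 \cdot 47 = \left(2 + 4\right) + 27 \cdot 47 = 6 + 1269 = 1275$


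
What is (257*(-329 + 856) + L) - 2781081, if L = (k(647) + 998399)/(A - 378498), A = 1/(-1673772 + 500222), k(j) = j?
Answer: -1175159177351090742/444186327901 ≈ -2.6456e+6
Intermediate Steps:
A = -1/1173550 (A = 1/(-1173550) = -1/1173550 ≈ -8.5212e-7)
L = -1172430433300/444186327901 (L = (647 + 998399)/(-1/1173550 - 378498) = 999046/(-444186327901/1173550) = 999046*(-1173550/444186327901) = -1172430433300/444186327901 ≈ -2.6395)
(257*(-329 + 856) + L) - 2781081 = (257*(-329 + 856) - 1172430433300/444186327901) - 2781081 = (257*527 - 1172430433300/444186327901) - 2781081 = (135439 - 1172430433300/444186327901) - 2781081 = 60158979634150239/444186327901 - 2781081 = -1175159177351090742/444186327901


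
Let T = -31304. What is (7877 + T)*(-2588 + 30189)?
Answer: -646608627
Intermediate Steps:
(7877 + T)*(-2588 + 30189) = (7877 - 31304)*(-2588 + 30189) = -23427*27601 = -646608627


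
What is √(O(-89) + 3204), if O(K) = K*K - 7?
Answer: √11118 ≈ 105.44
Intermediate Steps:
O(K) = -7 + K² (O(K) = K² - 7 = -7 + K²)
√(O(-89) + 3204) = √((-7 + (-89)²) + 3204) = √((-7 + 7921) + 3204) = √(7914 + 3204) = √11118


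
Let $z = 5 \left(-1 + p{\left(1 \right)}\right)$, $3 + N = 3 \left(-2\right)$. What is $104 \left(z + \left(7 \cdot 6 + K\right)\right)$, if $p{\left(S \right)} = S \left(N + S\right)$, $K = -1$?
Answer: $-416$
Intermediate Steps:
$N = -9$ ($N = -3 + 3 \left(-2\right) = -3 - 6 = -9$)
$p{\left(S \right)} = S \left(-9 + S\right)$
$z = -45$ ($z = 5 \left(-1 + 1 \left(-9 + 1\right)\right) = 5 \left(-1 + 1 \left(-8\right)\right) = 5 \left(-1 - 8\right) = 5 \left(-9\right) = -45$)
$104 \left(z + \left(7 \cdot 6 + K\right)\right) = 104 \left(-45 + \left(7 \cdot 6 - 1\right)\right) = 104 \left(-45 + \left(42 - 1\right)\right) = 104 \left(-45 + 41\right) = 104 \left(-4\right) = -416$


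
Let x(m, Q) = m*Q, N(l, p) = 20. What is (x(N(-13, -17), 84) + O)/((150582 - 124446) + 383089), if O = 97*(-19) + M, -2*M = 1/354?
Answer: -23081/57946260 ≈ -0.00039832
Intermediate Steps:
M = -1/708 (M = -½/354 = -½*1/354 = -1/708 ≈ -0.0014124)
O = -1304845/708 (O = 97*(-19) - 1/708 = -1843 - 1/708 = -1304845/708 ≈ -1843.0)
x(m, Q) = Q*m
(x(N(-13, -17), 84) + O)/((150582 - 124446) + 383089) = (84*20 - 1304845/708)/((150582 - 124446) + 383089) = (1680 - 1304845/708)/(26136 + 383089) = -115405/708/409225 = -115405/708*1/409225 = -23081/57946260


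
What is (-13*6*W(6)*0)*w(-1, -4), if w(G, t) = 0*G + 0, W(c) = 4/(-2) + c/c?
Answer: 0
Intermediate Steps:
W(c) = -1 (W(c) = 4*(-1/2) + 1 = -2 + 1 = -1)
w(G, t) = 0 (w(G, t) = 0 + 0 = 0)
(-13*6*W(6)*0)*w(-1, -4) = -13*6*(-1)*0*0 = -(-78)*0*0 = -13*0*0 = 0*0 = 0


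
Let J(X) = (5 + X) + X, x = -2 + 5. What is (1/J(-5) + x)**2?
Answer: 196/25 ≈ 7.8400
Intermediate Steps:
x = 3
J(X) = 5 + 2*X
(1/J(-5) + x)**2 = (1/(5 + 2*(-5)) + 3)**2 = (1/(5 - 10) + 3)**2 = (1/(-5) + 3)**2 = (-1/5 + 3)**2 = (14/5)**2 = 196/25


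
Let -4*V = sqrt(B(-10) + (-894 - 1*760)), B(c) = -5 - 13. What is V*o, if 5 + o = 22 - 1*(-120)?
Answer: -137*I*sqrt(418)/2 ≈ -1400.5*I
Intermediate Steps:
o = 137 (o = -5 + (22 - 1*(-120)) = -5 + (22 + 120) = -5 + 142 = 137)
B(c) = -18
V = -I*sqrt(418)/2 (V = -sqrt(-18 + (-894 - 1*760))/4 = -sqrt(-18 + (-894 - 760))/4 = -sqrt(-18 - 1654)/4 = -I*sqrt(418)/2 ≈ -10.223*I)
V*o = -I*sqrt(418)/2*137 = -137*I*sqrt(418)/2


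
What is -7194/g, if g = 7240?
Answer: -3597/3620 ≈ -0.99365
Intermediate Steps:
-7194/g = -7194/7240 = -7194*1/7240 = -3597/3620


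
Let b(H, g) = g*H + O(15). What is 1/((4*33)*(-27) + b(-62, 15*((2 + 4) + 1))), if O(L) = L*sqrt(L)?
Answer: -3358/33827367 - 5*sqrt(15)/33827367 ≈ -9.9841e-5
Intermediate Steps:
O(L) = L**(3/2)
b(H, g) = 15*sqrt(15) + H*g (b(H, g) = g*H + 15**(3/2) = H*g + 15*sqrt(15) = 15*sqrt(15) + H*g)
1/((4*33)*(-27) + b(-62, 15*((2 + 4) + 1))) = 1/((4*33)*(-27) + (15*sqrt(15) - 930*((2 + 4) + 1))) = 1/(132*(-27) + (15*sqrt(15) - 930*(6 + 1))) = 1/(-3564 + (15*sqrt(15) - 930*7)) = 1/(-3564 + (15*sqrt(15) - 62*105)) = 1/(-3564 + (15*sqrt(15) - 6510)) = 1/(-3564 + (-6510 + 15*sqrt(15))) = 1/(-10074 + 15*sqrt(15))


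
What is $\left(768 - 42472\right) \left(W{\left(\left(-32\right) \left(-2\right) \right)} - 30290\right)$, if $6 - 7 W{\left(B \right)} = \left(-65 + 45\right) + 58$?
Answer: $\frac{8843833648}{7} \approx 1.2634 \cdot 10^{9}$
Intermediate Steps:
$W{\left(B \right)} = - \frac{32}{7}$ ($W{\left(B \right)} = \frac{6}{7} - \frac{\left(-65 + 45\right) + 58}{7} = \frac{6}{7} - \frac{-20 + 58}{7} = \frac{6}{7} - \frac{38}{7} = - \frac{32}{7}$)
$\left(768 - 42472\right) \left(W{\left(\left(-32\right) \left(-2\right) \right)} - 30290\right) = \left(768 - 42472\right) \left(- \frac{32}{7} - 30290\right) = \left(-41704\right) \left(- \frac{212062}{7}\right) = \frac{8843833648}{7}$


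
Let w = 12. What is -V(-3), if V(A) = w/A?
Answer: 4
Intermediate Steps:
V(A) = 12/A
-V(-3) = -12/(-3) = -12*(-1)/3 = -1*(-4) = 4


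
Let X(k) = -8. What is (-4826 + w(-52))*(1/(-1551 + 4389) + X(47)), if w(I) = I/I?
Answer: 109541975/2838 ≈ 38598.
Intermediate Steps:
w(I) = 1
(-4826 + w(-52))*(1/(-1551 + 4389) + X(47)) = (-4826 + 1)*(1/(-1551 + 4389) - 8) = -4825*(1/2838 - 8) = -4825*(-22703/2838) = 109541975/2838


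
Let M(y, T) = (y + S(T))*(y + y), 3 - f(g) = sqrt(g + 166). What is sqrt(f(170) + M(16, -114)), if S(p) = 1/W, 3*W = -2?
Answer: sqrt(467 - 4*sqrt(21)) ≈ 21.182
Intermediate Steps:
W = -2/3 (W = (1/3)*(-2) = -2/3 ≈ -0.66667)
f(g) = 3 - sqrt(166 + g) (f(g) = 3 - sqrt(g + 166) = 3 - sqrt(166 + g))
S(p) = -3/2 (S(p) = 1/(-2/3) = -3/2)
M(y, T) = 2*y*(-3/2 + y) (M(y, T) = (y - 3/2)*(y + y) = (-3/2 + y)*(2*y) = 2*y*(-3/2 + y))
sqrt(f(170) + M(16, -114)) = sqrt((3 - sqrt(166 + 170)) + 16*(-3 + 2*16)) = sqrt((3 - sqrt(336)) + 16*(-3 + 32)) = sqrt((3 - 4*sqrt(21)) + 16*29) = sqrt((3 - 4*sqrt(21)) + 464) = sqrt(467 - 4*sqrt(21))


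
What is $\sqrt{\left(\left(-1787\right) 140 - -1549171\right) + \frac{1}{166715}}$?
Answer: $\frac{\sqrt{36104014556420690}}{166715} \approx 1139.7$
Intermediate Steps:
$\sqrt{\left(\left(-1787\right) 140 - -1549171\right) + \frac{1}{166715}} = \sqrt{\left(-250180 + 1549171\right) + \frac{1}{166715}} = \sqrt{1298991 + \frac{1}{166715}} = \sqrt{\frac{216561284566}{166715}} = \frac{\sqrt{36104014556420690}}{166715}$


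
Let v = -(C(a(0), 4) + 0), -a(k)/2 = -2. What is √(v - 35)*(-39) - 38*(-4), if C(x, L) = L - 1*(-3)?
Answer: 152 - 39*I*√42 ≈ 152.0 - 252.75*I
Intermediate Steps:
a(k) = 4 (a(k) = -2*(-2) = 4)
C(x, L) = 3 + L (C(x, L) = L + 3 = 3 + L)
v = -7 (v = -((3 + 4) + 0) = -(7 + 0) = -1*7 = -7)
√(v - 35)*(-39) - 38*(-4) = √(-7 - 35)*(-39) - 38*(-4) = √(-42)*(-39) + 152 = (I*√42)*(-39) + 152 = -39*I*√42 + 152 = 152 - 39*I*√42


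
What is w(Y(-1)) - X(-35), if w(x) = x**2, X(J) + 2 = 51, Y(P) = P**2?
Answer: -48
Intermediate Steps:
X(J) = 49 (X(J) = -2 + 51 = 49)
w(Y(-1)) - X(-35) = ((-1)**2)**2 - 1*49 = 1**2 - 49 = 1 - 49 = -48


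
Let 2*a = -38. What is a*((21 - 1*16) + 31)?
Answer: -684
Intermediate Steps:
a = -19 (a = (1/2)*(-38) = -19)
a*((21 - 1*16) + 31) = -19*((21 - 1*16) + 31) = -19*((21 - 16) + 31) = -19*(5 + 31) = -19*36 = -684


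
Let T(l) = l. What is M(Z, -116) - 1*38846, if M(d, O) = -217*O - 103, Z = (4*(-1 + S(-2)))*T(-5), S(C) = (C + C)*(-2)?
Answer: -13777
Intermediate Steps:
S(C) = -4*C (S(C) = (2*C)*(-2) = -4*C)
Z = -140 (Z = (4*(-1 - 4*(-2)))*(-5) = (4*(-1 + 8))*(-5) = (4*7)*(-5) = 28*(-5) = -140)
M(d, O) = -103 - 217*O
M(Z, -116) - 1*38846 = (-103 - 217*(-116)) - 1*38846 = (-103 + 25172) - 38846 = 25069 - 38846 = -13777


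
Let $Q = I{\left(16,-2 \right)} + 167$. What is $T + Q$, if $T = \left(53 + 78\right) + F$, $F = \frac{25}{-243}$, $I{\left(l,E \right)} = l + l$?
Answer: $\frac{80165}{243} \approx 329.9$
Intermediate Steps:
$I{\left(l,E \right)} = 2 l$
$F = - \frac{25}{243}$ ($F = 25 \left(- \frac{1}{243}\right) = - \frac{25}{243} \approx -0.10288$)
$T = \frac{31808}{243}$ ($T = \left(53 + 78\right) - \frac{25}{243} = 131 - \frac{25}{243} = \frac{31808}{243} \approx 130.9$)
$Q = 199$ ($Q = 2 \cdot 16 + 167 = 32 + 167 = 199$)
$T + Q = \frac{31808}{243} + 199 = \frac{80165}{243}$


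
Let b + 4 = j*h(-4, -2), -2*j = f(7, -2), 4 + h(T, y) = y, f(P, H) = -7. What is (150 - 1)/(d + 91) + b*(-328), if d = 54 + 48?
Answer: 1582749/193 ≈ 8200.8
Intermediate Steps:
h(T, y) = -4 + y
j = 7/2 (j = -½*(-7) = 7/2 ≈ 3.5000)
d = 102
b = -25 (b = -4 + 7*(-4 - 2)/2 = -4 + (7/2)*(-6) = -4 - 21 = -25)
(150 - 1)/(d + 91) + b*(-328) = (150 - 1)/(102 + 91) - 25*(-328) = 149/193 + 8200 = 1582749/193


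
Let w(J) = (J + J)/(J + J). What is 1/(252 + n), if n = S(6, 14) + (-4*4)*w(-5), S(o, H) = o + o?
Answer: 1/248 ≈ 0.0040323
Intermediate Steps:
S(o, H) = 2*o
w(J) = 1 (w(J) = (2*J)/((2*J)) = (2*J)*(1/(2*J)) = 1)
n = -4 (n = 2*6 - 4*4*1 = 12 - 16*1 = 12 - 16 = -4)
1/(252 + n) = 1/(252 - 4) = 1/248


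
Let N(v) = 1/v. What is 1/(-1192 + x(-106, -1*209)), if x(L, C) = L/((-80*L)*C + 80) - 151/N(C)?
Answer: 886120/26908806093 ≈ 3.2930e-5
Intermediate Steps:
x(L, C) = -151*C + L/(80 - 80*C*L) (x(L, C) = L/((-80*L)*C + 80) - 151*C = L/(-80*C*L + 80) - 151*C = L/(80 - 80*C*L) - 151*C = -151*C + L/(80 - 80*C*L))
1/(-1192 + x(-106, -1*209)) = 1/(-1192 + (-1*(-106) - 12080*(-1*209)*(-1 - 1*209*(-106)))/(80*(-1 - 1*209*(-106)))) = 1/(-1192 + (106 - 12080*(-209)*(-1 - 209*(-106)))/(80*(-1 - 209*(-106)))) = 1/(-1192 + (106 - 12080*(-209)*(-1 + 22154))/(80*(-1 + 22154))) = 1/(-1192 + (1/80)*(106 - 12080*(-209)*22153)/22153) = 1/(-1192 + (1/80)*(1/22153)*(106 + 55930122160)) = 1/(-1192 + (1/80)*(1/22153)*55930122266) = 1/(-1192 + 27965061133/886120) = 1/(26908806093/886120) = 886120/26908806093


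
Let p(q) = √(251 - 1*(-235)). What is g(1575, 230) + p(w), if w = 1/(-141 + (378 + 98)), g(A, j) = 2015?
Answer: 2015 + 9*√6 ≈ 2037.0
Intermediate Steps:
w = 1/335 (w = 1/(-141 + 476) = 1/335 ≈ 0.0029851)
p(q) = 9*√6 (p(q) = √(251 + 235) = √486 = 9*√6)
g(1575, 230) + p(w) = 2015 + 9*√6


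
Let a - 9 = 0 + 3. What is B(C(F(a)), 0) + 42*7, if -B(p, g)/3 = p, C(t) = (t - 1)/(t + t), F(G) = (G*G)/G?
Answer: 2341/8 ≈ 292.63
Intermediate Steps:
a = 12 (a = 9 + (0 + 3) = 9 + 3 = 12)
F(G) = G (F(G) = G²/G = G)
C(t) = (-1 + t)/(2*t) (C(t) = (-1 + t)/((2*t)) = (-1 + t)*(1/(2*t)) = (-1 + t)/(2*t))
B(p, g) = -3*p
B(C(F(a)), 0) + 42*7 = -3*(-1 + 12)/(2*12) + 42*7 = -3*11/(2*12) + 294 = -3*11/24 + 294 = -11/8 + 294 = 2341/8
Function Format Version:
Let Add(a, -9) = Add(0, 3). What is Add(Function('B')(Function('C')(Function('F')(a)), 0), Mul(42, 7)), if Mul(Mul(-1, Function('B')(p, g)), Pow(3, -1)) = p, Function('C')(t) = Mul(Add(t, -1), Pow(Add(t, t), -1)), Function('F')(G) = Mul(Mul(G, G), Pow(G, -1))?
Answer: Rational(2341, 8) ≈ 292.63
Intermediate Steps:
a = 12 (a = Add(9, Add(0, 3)) = Add(9, 3) = 12)
Function('F')(G) = G (Function('F')(G) = Mul(Pow(G, 2), Pow(G, -1)) = G)
Function('C')(t) = Mul(Rational(1, 2), Pow(t, -1), Add(-1, t)) (Function('C')(t) = Mul(Add(-1, t), Pow(Mul(2, t), -1)) = Mul(Add(-1, t), Mul(Rational(1, 2), Pow(t, -1))) = Mul(Rational(1, 2), Pow(t, -1), Add(-1, t)))
Function('B')(p, g) = Mul(-3, p)
Add(Function('B')(Function('C')(Function('F')(a)), 0), Mul(42, 7)) = Add(Mul(-3, Mul(Rational(1, 2), Pow(12, -1), Add(-1, 12))), Mul(42, 7)) = Add(Mul(-3, Mul(Rational(1, 2), Rational(1, 12), 11)), 294) = Add(Mul(-3, Rational(11, 24)), 294) = Add(Rational(-11, 8), 294) = Rational(2341, 8)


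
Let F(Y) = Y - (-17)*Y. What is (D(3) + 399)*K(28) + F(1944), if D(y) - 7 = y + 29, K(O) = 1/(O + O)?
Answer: 979995/28 ≈ 35000.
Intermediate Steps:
K(O) = 1/(2*O)
D(y) = 36 + y (D(y) = 7 + (y + 29) = 7 + (29 + y) = 36 + y)
F(Y) = 18*Y (F(Y) = Y + 17*Y = 18*Y)
(D(3) + 399)*K(28) + F(1944) = ((36 + 3) + 399)*((½)/28) + 18*1944 = (39 + 399)*((½)*(1/28)) + 34992 = 438*(1/56) + 34992 = 219/28 + 34992 = 979995/28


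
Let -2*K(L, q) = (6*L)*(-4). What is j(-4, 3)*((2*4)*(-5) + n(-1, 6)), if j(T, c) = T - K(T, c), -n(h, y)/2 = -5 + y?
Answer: -1848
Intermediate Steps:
K(L, q) = 12*L (K(L, q) = -6*L*(-4)/2 = -(-12)*L = 12*L)
n(h, y) = 10 - 2*y (n(h, y) = -2*(-5 + y) = 10 - 2*y)
j(T, c) = -11*T (j(T, c) = T - 12*T = -11*T)
j(-4, 3)*((2*4)*(-5) + n(-1, 6)) = (-11*(-4))*((2*4)*(-5) + (10 - 2*6)) = 44*(8*(-5) + (10 - 12)) = 44*(-40 - 2) = 44*(-42) = -1848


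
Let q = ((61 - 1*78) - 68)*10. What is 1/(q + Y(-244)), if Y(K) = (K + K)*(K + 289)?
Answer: -1/22810 ≈ -4.3840e-5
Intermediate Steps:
Y(K) = 2*K*(289 + K) (Y(K) = (2*K)*(289 + K) = 2*K*(289 + K))
q = -850 (q = ((61 - 78) - 68)*10 = (-17 - 68)*10 = -85*10 = -850)
1/(q + Y(-244)) = 1/(-850 + 2*(-244)*(289 - 244)) = 1/(-850 + 2*(-244)*45) = 1/(-850 - 21960) = 1/(-22810) = -1/22810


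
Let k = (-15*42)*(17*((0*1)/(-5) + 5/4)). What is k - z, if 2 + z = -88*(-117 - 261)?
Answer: -93299/2 ≈ -46650.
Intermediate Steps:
z = 33262 (z = -2 - 88*(-117 - 261) = -2 - 88*(-378) = -2 + 33264 = 33262)
k = -26775/2 (k = -10710*(0*(-⅕) + 5*(¼)) = -10710*(0 + 5/4) = -10710*5/4 = -630*85/4 = -26775/2 ≈ -13388.)
k - z = -26775/2 - 1*33262 = -26775/2 - 33262 = -93299/2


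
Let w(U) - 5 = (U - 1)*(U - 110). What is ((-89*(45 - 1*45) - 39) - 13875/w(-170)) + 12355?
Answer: 117947557/9577 ≈ 12316.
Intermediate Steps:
w(U) = 5 + (-1 + U)*(-110 + U) (w(U) = 5 + (U - 1)*(U - 110) = 5 + (-1 + U)*(-110 + U))
((-89*(45 - 1*45) - 39) - 13875/w(-170)) + 12355 = ((-89*(45 - 1*45) - 39) - 13875/(115 + (-170)² - 111*(-170))) + 12355 = ((-89*(45 - 45) - 39) - 13875/(115 + 28900 + 18870)) + 12355 = ((-89*0 - 39) - 13875/47885) + 12355 = ((0 - 39) - 13875*1/47885) + 12355 = (-39 - 2775/9577) + 12355 = -376278/9577 + 12355 = 117947557/9577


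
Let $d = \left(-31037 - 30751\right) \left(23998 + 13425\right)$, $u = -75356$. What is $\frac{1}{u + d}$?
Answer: $- \frac{1}{2312367680} \approx -4.3246 \cdot 10^{-10}$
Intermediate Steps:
$d = -2312292324$ ($d = \left(-61788\right) 37423 = -2312292324$)
$\frac{1}{u + d} = \frac{1}{-75356 - 2312292324} = \frac{1}{-2312367680} = - \frac{1}{2312367680}$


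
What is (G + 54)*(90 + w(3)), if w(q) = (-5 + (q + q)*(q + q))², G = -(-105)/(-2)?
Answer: 3153/2 ≈ 1576.5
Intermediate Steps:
G = -105/2 (G = -(-105)*(-1)/2 = -21*5/2 = -105/2 ≈ -52.500)
w(q) = (-5 + 4*q²)² (w(q) = (-5 + (2*q)*(2*q))² = (-5 + 4*q²)²)
(G + 54)*(90 + w(3)) = (-105/2 + 54)*(90 + (-5 + 4*3²)²) = 3*(90 + (-5 + 4*9)²)/2 = 3*(90 + (-5 + 36)²)/2 = 3*(90 + 31²)/2 = 3*(90 + 961)/2 = (3/2)*1051 = 3153/2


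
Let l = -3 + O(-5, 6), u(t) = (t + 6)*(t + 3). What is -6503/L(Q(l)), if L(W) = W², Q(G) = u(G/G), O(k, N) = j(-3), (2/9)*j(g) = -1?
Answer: -929/112 ≈ -8.2946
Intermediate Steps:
j(g) = -9/2 (j(g) = (9/2)*(-1) = -9/2)
O(k, N) = -9/2
u(t) = (3 + t)*(6 + t) (u(t) = (6 + t)*(3 + t) = (3 + t)*(6 + t))
l = -15/2 (l = -3 - 9/2 = -15/2 ≈ -7.5000)
Q(G) = 28 (Q(G) = 18 + (G/G)² + 9*(G/G) = 18 + 1² + 9*1 = 18 + 1 + 9 = 28)
-6503/L(Q(l)) = -6503/(28²) = -6503/784 = -6503*1/784 = -929/112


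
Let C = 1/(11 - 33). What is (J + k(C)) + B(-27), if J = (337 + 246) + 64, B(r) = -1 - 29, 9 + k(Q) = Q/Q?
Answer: 609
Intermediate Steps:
C = -1/22 (C = 1/(-22) = -1/22 ≈ -0.045455)
k(Q) = -8 (k(Q) = -9 + Q/Q = -9 + 1 = -8)
B(r) = -30
J = 647 (J = 583 + 64 = 647)
(J + k(C)) + B(-27) = (647 - 8) - 30 = 639 - 30 = 609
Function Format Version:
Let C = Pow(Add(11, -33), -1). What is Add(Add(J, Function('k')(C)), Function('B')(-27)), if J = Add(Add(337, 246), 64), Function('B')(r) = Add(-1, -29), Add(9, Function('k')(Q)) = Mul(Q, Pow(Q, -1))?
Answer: 609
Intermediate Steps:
C = Rational(-1, 22) (C = Pow(-22, -1) = Rational(-1, 22) ≈ -0.045455)
Function('k')(Q) = -8 (Function('k')(Q) = Add(-9, Mul(Q, Pow(Q, -1))) = Add(-9, 1) = -8)
Function('B')(r) = -30
J = 647 (J = Add(583, 64) = 647)
Add(Add(J, Function('k')(C)), Function('B')(-27)) = Add(Add(647, -8), -30) = Add(639, -30) = 609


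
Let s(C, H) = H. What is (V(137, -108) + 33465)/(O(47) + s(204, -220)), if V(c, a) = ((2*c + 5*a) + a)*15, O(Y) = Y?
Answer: -27855/173 ≈ -161.01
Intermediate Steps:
V(c, a) = 30*c + 90*a (V(c, a) = (2*c + 6*a)*15 = 30*c + 90*a)
(V(137, -108) + 33465)/(O(47) + s(204, -220)) = ((30*137 + 90*(-108)) + 33465)/(47 - 220) = ((4110 - 9720) + 33465)/(-173) = (-5610 + 33465)*(-1/173) = 27855*(-1/173) = -27855/173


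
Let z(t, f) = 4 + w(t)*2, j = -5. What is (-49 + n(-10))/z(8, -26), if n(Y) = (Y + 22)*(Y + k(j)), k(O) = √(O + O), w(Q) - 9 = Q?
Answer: -169/38 + 6*I*√10/19 ≈ -4.4474 + 0.99861*I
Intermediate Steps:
w(Q) = 9 + Q
z(t, f) = 22 + 2*t (z(t, f) = 4 + (9 + t)*2 = 4 + (18 + 2*t) = 22 + 2*t)
k(O) = √2*√O (k(O) = √(2*O) = √2*√O)
n(Y) = (22 + Y)*(Y + I*√10) (n(Y) = (Y + 22)*(Y + √2*√(-5)) = (22 + Y)*(Y + √2*(I*√5)) = (22 + Y)*(Y + I*√10))
(-49 + n(-10))/z(8, -26) = (-49 + ((-10)² + 22*(-10) + 22*I*√10 + I*(-10)*√10))/(22 + 2*8) = (-49 + (100 - 220 + 22*I*√10 - 10*I*√10))/(22 + 16) = (-49 + (-120 + 12*I*√10))/38 = (-169 + 12*I*√10)*(1/38) = -169/38 + 6*I*√10/19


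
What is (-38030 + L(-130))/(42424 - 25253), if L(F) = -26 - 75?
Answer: -38131/17171 ≈ -2.2207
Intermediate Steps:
L(F) = -101
(-38030 + L(-130))/(42424 - 25253) = (-38030 - 101)/(42424 - 25253) = -38131/17171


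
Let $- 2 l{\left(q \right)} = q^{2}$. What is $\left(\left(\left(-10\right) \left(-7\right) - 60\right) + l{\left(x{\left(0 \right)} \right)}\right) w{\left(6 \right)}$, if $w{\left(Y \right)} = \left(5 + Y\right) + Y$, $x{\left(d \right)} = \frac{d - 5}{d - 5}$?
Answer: $\frac{323}{2} \approx 161.5$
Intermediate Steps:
$x{\left(d \right)} = 1$ ($x{\left(d \right)} = \frac{-5 + d}{-5 + d} = 1$)
$w{\left(Y \right)} = 5 + 2 Y$
$l{\left(q \right)} = - \frac{q^{2}}{2}$
$\left(\left(\left(-10\right) \left(-7\right) - 60\right) + l{\left(x{\left(0 \right)} \right)}\right) w{\left(6 \right)} = \left(\left(\left(-10\right) \left(-7\right) - 60\right) - \frac{1^{2}}{2}\right) \left(5 + 2 \cdot 6\right) = \left(\left(70 - 60\right) - \frac{1}{2}\right) \left(5 + 12\right) = \left(10 - \frac{1}{2}\right) 17 = \frac{19}{2} \cdot 17 = \frac{323}{2}$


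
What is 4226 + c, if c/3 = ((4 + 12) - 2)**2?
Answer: 4814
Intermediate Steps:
c = 588 (c = 3*((4 + 12) - 2)**2 = 3*(16 - 2)**2 = 3*14**2 = 3*196 = 588)
4226 + c = 4226 + 588 = 4814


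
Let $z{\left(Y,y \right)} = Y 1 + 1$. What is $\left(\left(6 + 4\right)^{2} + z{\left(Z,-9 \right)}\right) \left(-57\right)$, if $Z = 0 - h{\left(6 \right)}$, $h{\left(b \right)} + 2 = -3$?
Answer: $-6042$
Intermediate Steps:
$h{\left(b \right)} = -5$ ($h{\left(b \right)} = -2 - 3 = -5$)
$Z = 5$ ($Z = 0 - -5 = 0 + 5 = 5$)
$z{\left(Y,y \right)} = 1 + Y$ ($z{\left(Y,y \right)} = Y + 1 = 1 + Y$)
$\left(\left(6 + 4\right)^{2} + z{\left(Z,-9 \right)}\right) \left(-57\right) = \left(\left(6 + 4\right)^{2} + \left(1 + 5\right)\right) \left(-57\right) = \left(10^{2} + 6\right) \left(-57\right) = \left(100 + 6\right) \left(-57\right) = 106 \left(-57\right) = -6042$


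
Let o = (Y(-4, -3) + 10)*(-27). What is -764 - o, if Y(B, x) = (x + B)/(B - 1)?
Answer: -2281/5 ≈ -456.20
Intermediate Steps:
Y(B, x) = (B + x)/(-1 + B)
o = -1539/5 (o = ((-4 - 3)/(-1 - 4) + 10)*(-27) = (-7/(-5) + 10)*(-27) = (-1/5*(-7) + 10)*(-27) = (7/5 + 10)*(-27) = (57/5)*(-27) = -1539/5 ≈ -307.80)
-764 - o = -764 - 1*(-1539/5) = -764 + 1539/5 = -2281/5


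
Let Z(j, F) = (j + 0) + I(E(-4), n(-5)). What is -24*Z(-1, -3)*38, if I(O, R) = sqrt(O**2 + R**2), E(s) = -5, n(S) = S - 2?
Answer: 912 - 912*sqrt(74) ≈ -6933.3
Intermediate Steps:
n(S) = -2 + S
Z(j, F) = j + sqrt(74) (Z(j, F) = (j + 0) + sqrt((-5)**2 + (-2 - 5)**2) = j + sqrt(25 + (-7)**2) = j + sqrt(25 + 49) = j + sqrt(74))
-24*Z(-1, -3)*38 = -24*(-1 + sqrt(74))*38 = (24 - 24*sqrt(74))*38 = 912 - 912*sqrt(74)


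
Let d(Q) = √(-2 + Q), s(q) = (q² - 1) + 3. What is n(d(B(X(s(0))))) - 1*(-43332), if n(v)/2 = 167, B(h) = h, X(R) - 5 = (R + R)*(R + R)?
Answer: 43666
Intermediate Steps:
s(q) = 2 + q² (s(q) = (-1 + q²) + 3 = 2 + q²)
X(R) = 5 + 4*R² (X(R) = 5 + (R + R)*(R + R) = 5 + (2*R)*(2*R) = 5 + 4*R²)
n(v) = 334 (n(v) = 2*167 = 334)
n(d(B(X(s(0))))) - 1*(-43332) = 334 - 1*(-43332) = 334 + 43332 = 43666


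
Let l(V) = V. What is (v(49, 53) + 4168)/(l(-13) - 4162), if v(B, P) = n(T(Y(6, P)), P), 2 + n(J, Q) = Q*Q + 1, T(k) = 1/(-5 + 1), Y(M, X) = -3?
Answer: -6976/4175 ≈ -1.6709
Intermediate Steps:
T(k) = -¼ (T(k) = 1/(-4) = -¼)
n(J, Q) = -1 + Q² (n(J, Q) = -2 + (Q*Q + 1) = -2 + (Q² + 1) = -2 + (1 + Q²) = -1 + Q²)
v(B, P) = -1 + P²
(v(49, 53) + 4168)/(l(-13) - 4162) = ((-1 + 53²) + 4168)/(-13 - 4162) = ((-1 + 2809) + 4168)/(-4175) = (2808 + 4168)*(-1/4175) = 6976*(-1/4175) = -6976/4175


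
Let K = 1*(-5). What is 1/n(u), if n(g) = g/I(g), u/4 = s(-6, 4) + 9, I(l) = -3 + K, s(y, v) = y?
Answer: -⅔ ≈ -0.66667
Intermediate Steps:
K = -5
I(l) = -8 (I(l) = -3 - 5 = -8)
u = 12 (u = 4*(-6 + 9) = 4*3 = 12)
n(g) = -g/8 (n(g) = g/(-8) = g*(-⅛) = -g/8)
1/n(u) = 1/(-⅛*12) = 1/(-3/2) = -⅔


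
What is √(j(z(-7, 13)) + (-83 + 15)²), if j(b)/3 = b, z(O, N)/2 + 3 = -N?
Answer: 4*√283 ≈ 67.290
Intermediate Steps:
z(O, N) = -6 - 2*N (z(O, N) = -6 + 2*(-N) = -6 - 2*N)
j(b) = 3*b
√(j(z(-7, 13)) + (-83 + 15)²) = √(3*(-6 - 2*13) + (-83 + 15)²) = √(3*(-6 - 26) + (-68)²) = √(3*(-32) + 4624) = √(-96 + 4624) = √4528 = 4*√283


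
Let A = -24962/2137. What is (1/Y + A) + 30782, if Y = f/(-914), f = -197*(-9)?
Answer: 116583739738/3788901 ≈ 30770.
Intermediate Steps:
f = 1773
Y = -1773/914 (Y = 1773/(-914) = 1773*(-1/914) = -1773/914 ≈ -1.9398)
A = -24962/2137 (A = -24962*1/2137 = -24962/2137 ≈ -11.681)
(1/Y + A) + 30782 = (1/(-1773/914) - 24962/2137) + 30782 = (-914/1773 - 24962/2137) + 30782 = -46210844/3788901 + 30782 = 116583739738/3788901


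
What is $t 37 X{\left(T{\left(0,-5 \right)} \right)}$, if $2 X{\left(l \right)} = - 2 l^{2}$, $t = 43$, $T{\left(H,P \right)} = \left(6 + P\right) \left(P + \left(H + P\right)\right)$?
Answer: $-159100$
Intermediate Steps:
$T{\left(H,P \right)} = \left(6 + P\right) \left(H + 2 P\right)$
$X{\left(l \right)} = - l^{2}$ ($X{\left(l \right)} = \frac{\left(-2\right) l^{2}}{2} = - l^{2}$)
$t 37 X{\left(T{\left(0,-5 \right)} \right)} = 43 \cdot 37 \left(- \left(2 \left(-5\right)^{2} + 6 \cdot 0 + 12 \left(-5\right) + 0 \left(-5\right)\right)^{2}\right) = 1591 \left(- \left(2 \cdot 25 + 0 - 60 + 0\right)^{2}\right) = 1591 \left(- \left(50 + 0 - 60 + 0\right)^{2}\right) = 1591 \left(- \left(-10\right)^{2}\right) = 1591 \left(\left(-1\right) 100\right) = 1591 \left(-100\right) = -159100$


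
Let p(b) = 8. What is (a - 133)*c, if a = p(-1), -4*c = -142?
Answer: -8875/2 ≈ -4437.5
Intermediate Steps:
c = 71/2 (c = -¼*(-142) = 71/2 ≈ 35.500)
a = 8
(a - 133)*c = (8 - 133)*(71/2) = -125*71/2 = -8875/2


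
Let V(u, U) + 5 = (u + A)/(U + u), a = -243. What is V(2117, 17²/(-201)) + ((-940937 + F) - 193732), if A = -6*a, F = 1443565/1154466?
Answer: -278511404486683691/245455634124 ≈ -1.1347e+6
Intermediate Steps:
F = 1443565/1154466 (F = 1443565*(1/1154466) = 1443565/1154466 ≈ 1.2504)
A = 1458 (A = -6*(-243) = 1458)
V(u, U) = -5 + (1458 + u)/(U + u) (V(u, U) = -5 + (u + 1458)/(U + u) = -5 + (1458 + u)/(U + u))
V(2117, 17²/(-201)) + ((-940937 + F) - 193732) = (1458 - 5*17²/(-201) - 4*2117)/(17²/(-201) + 2117) + ((-940937 + 1443565/1154466) - 193732) = (1458 - 1445*(-1)/201 - 8468)/(289*(-1/201) + 2117) + (-1086278331077/1154466 - 193732) = (1458 - 5*(-289/201) - 8468)/(-289/201 + 2117) - 1309935338189/1154466 = (1458 + 1445/201 - 8468)/(425228/201) - 1309935338189/1154466 = (201/425228)*(-1407565/201) - 1309935338189/1154466 = -1407565/425228 - 1309935338189/1154466 = -278511404486683691/245455634124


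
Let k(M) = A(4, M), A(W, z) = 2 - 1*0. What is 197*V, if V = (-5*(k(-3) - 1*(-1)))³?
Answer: -664875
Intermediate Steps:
A(W, z) = 2 (A(W, z) = 2 + 0 = 2)
k(M) = 2
V = -3375 (V = (-5*(2 - 1*(-1)))³ = (-5*(2 + 1))³ = (-5*3)³ = (-15)³ = -3375)
197*V = 197*(-3375) = -664875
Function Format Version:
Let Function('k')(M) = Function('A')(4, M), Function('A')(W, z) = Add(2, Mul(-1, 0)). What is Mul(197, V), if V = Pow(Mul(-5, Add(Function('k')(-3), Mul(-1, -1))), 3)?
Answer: -664875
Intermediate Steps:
Function('A')(W, z) = 2 (Function('A')(W, z) = Add(2, 0) = 2)
Function('k')(M) = 2
V = -3375 (V = Pow(Mul(-5, Add(2, Mul(-1, -1))), 3) = Pow(Mul(-5, Add(2, 1)), 3) = Pow(Mul(-5, 3), 3) = Pow(-15, 3) = -3375)
Mul(197, V) = Mul(197, -3375) = -664875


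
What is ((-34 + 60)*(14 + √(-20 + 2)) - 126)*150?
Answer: 35700 + 11700*I*√2 ≈ 35700.0 + 16546.0*I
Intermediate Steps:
((-34 + 60)*(14 + √(-20 + 2)) - 126)*150 = (26*(14 + √(-18)) - 126)*150 = (26*(14 + 3*I*√2) - 126)*150 = ((364 + 78*I*√2) - 126)*150 = (238 + 78*I*√2)*150 = 35700 + 11700*I*√2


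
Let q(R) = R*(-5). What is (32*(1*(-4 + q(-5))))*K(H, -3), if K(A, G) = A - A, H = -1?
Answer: 0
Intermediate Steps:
q(R) = -5*R
K(A, G) = 0
(32*(1*(-4 + q(-5))))*K(H, -3) = (32*(1*(-4 - 5*(-5))))*0 = (32*(1*(-4 + 25)))*0 = (32*(1*21))*0 = (32*21)*0 = 672*0 = 0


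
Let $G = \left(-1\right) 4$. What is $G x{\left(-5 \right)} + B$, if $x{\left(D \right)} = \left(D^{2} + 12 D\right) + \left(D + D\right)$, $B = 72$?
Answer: $252$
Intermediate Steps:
$G = -4$
$x{\left(D \right)} = D^{2} + 14 D$ ($x{\left(D \right)} = \left(D^{2} + 12 D\right) + 2 D = D^{2} + 14 D$)
$G x{\left(-5 \right)} + B = - 4 \left(- 5 \left(14 - 5\right)\right) + 72 = - 4 \left(\left(-5\right) 9\right) + 72 = \left(-4\right) \left(-45\right) + 72 = 180 + 72 = 252$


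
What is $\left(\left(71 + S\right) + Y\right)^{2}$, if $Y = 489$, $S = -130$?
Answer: $184900$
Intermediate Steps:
$\left(\left(71 + S\right) + Y\right)^{2} = \left(\left(71 - 130\right) + 489\right)^{2} = \left(-59 + 489\right)^{2} = 430^{2} = 184900$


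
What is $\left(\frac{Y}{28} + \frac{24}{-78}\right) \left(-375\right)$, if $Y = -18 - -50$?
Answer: $- \frac{28500}{91} \approx -313.19$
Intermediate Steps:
$Y = 32$ ($Y = -18 + 50 = 32$)
$\left(\frac{Y}{28} + \frac{24}{-78}\right) \left(-375\right) = \left(\frac{32}{28} + \frac{24}{-78}\right) \left(-375\right) = \left(32 \cdot \frac{1}{28} + 24 \left(- \frac{1}{78}\right)\right) \left(-375\right) = \left(\frac{8}{7} - \frac{4}{13}\right) \left(-375\right) = \frac{76}{91} \left(-375\right) = - \frac{28500}{91}$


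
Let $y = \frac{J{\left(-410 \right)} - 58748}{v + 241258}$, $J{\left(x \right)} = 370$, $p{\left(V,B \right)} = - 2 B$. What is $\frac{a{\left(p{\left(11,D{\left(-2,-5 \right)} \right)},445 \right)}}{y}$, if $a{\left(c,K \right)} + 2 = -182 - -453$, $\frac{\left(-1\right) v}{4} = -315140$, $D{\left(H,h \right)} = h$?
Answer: $- \frac{201994521}{29189} \approx -6920.2$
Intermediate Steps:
$v = 1260560$ ($v = \left(-4\right) \left(-315140\right) = 1260560$)
$a{\left(c,K \right)} = 269$ ($a{\left(c,K \right)} = -2 - -271 = -2 + \left(-182 + 453\right) = -2 + 271 = 269$)
$y = - \frac{29189}{750909}$ ($y = \frac{370 - 58748}{1260560 + 241258} = - \frac{58378}{1501818} = \left(-58378\right) \frac{1}{1501818} = - \frac{29189}{750909} \approx -0.038872$)
$\frac{a{\left(p{\left(11,D{\left(-2,-5 \right)} \right)},445 \right)}}{y} = \frac{269}{- \frac{29189}{750909}} = 269 \left(- \frac{750909}{29189}\right) = - \frac{201994521}{29189}$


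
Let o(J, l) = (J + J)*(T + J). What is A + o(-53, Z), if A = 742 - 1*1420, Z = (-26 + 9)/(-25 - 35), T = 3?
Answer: 4622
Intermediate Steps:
Z = 17/60 (Z = -17/(-60) = -17*(-1/60) = 17/60 ≈ 0.28333)
o(J, l) = 2*J*(3 + J) (o(J, l) = (J + J)*(3 + J) = (2*J)*(3 + J) = 2*J*(3 + J))
A = -678 (A = 742 - 1420 = -678)
A + o(-53, Z) = -678 + 2*(-53)*(3 - 53) = -678 + 2*(-53)*(-50) = -678 + 5300 = 4622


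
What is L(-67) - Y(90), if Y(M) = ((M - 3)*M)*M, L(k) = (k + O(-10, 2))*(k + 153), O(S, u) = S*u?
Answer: -712182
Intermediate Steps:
L(k) = (-20 + k)*(153 + k) (L(k) = (k - 10*2)*(k + 153) = (k - 20)*(153 + k) = (-20 + k)*(153 + k))
Y(M) = M²*(-3 + M) (Y(M) = ((-3 + M)*M)*M = (M*(-3 + M))*M = M²*(-3 + M))
L(-67) - Y(90) = (-3060 + (-67)² + 133*(-67)) - 90²*(-3 + 90) = (-3060 + 4489 - 8911) - 8100*87 = -7482 - 1*704700 = -7482 - 704700 = -712182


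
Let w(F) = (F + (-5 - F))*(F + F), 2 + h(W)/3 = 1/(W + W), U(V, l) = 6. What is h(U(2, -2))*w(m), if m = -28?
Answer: -1610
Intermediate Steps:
h(W) = -6 + 3/(2*W) (h(W) = -6 + 3/(W + W) = -6 + 3/((2*W)) = -6 + 3*(1/(2*W)) = -6 + 3/(2*W))
w(F) = -10*F
h(U(2, -2))*w(m) = (-6 + (3/2)/6)*(-10*(-28)) = (-6 + (3/2)*(1/6))*280 = (-6 + 1/4)*280 = -23/4*280 = -1610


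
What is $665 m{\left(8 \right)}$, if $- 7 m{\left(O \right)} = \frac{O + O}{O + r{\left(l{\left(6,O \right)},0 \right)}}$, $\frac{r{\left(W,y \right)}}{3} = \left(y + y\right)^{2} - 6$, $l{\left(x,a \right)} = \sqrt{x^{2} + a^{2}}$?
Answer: $152$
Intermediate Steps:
$l{\left(x,a \right)} = \sqrt{a^{2} + x^{2}}$
$r{\left(W,y \right)} = -18 + 12 y^{2}$ ($r{\left(W,y \right)} = 3 \left(\left(y + y\right)^{2} - 6\right) = 3 \left(\left(2 y\right)^{2} - 6\right) = 3 \left(4 y^{2} - 6\right) = 3 \left(-6 + 4 y^{2}\right) = -18 + 12 y^{2}$)
$m{\left(O \right)} = - \frac{2 O}{7 \left(-18 + O\right)}$ ($m{\left(O \right)} = - \frac{\left(O + O\right) \frac{1}{O - \left(18 - 12 \cdot 0^{2}\right)}}{7} = - \frac{2 O \frac{1}{O + \left(-18 + 12 \cdot 0\right)}}{7} = - \frac{2 O \frac{1}{O + \left(-18 + 0\right)}}{7} = - \frac{2 O \frac{1}{O - 18}}{7} = - \frac{2 O \frac{1}{-18 + O}}{7} = - \frac{2 O}{7 \left(-18 + O\right)}$)
$665 m{\left(8 \right)} = 665 \left(\left(-2\right) 8 \frac{1}{-126 + 7 \cdot 8}\right) = 665 \left(\left(-2\right) 8 \frac{1}{-126 + 56}\right) = 665 \left(\left(-2\right) 8 \frac{1}{-70}\right) = 665 \left(\left(-2\right) 8 \left(- \frac{1}{70}\right)\right) = 665 \cdot \frac{8}{35} = 152$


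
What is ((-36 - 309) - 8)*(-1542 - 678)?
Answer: 783660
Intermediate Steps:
((-36 - 309) - 8)*(-1542 - 678) = (-345 - 8)*(-2220) = -353*(-2220) = 783660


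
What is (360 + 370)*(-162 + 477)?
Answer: 229950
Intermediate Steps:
(360 + 370)*(-162 + 477) = 730*315 = 229950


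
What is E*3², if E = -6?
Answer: -54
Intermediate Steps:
E*3² = -6*3² = -6*9 = -54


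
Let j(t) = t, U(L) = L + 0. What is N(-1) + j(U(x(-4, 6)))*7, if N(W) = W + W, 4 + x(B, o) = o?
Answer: 12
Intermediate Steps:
x(B, o) = -4 + o
N(W) = 2*W
U(L) = L
N(-1) + j(U(x(-4, 6)))*7 = 2*(-1) + (-4 + 6)*7 = -2 + 2*7 = -2 + 14 = 12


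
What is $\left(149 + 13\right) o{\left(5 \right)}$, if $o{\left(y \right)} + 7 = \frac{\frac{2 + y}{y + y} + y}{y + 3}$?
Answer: $- \frac{40743}{40} \approx -1018.6$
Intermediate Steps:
$o{\left(y \right)} = -7 + \frac{y + \frac{2 + y}{2 y}}{3 + y}$ ($o{\left(y \right)} = -7 + \frac{\frac{2 + y}{y + y} + y}{y + 3} = -7 + \frac{\frac{2 + y}{2 y} + y}{3 + y} = -7 + \frac{y + \frac{2 + y}{2 y}}{3 + y}$)
$\left(149 + 13\right) o{\left(5 \right)} = \left(149 + 13\right) \frac{2 - 205 - 12 \cdot 5^{2}}{2 \cdot 5 \left(3 + 5\right)} = 162 \cdot \frac{1}{2} \cdot \frac{1}{5} \cdot \frac{1}{8} \left(2 - 205 - 300\right) = 162 \cdot \frac{1}{2} \cdot \frac{1}{5} \cdot \frac{1}{8} \left(-503\right) = 162 \left(- \frac{503}{80}\right) = - \frac{40743}{40}$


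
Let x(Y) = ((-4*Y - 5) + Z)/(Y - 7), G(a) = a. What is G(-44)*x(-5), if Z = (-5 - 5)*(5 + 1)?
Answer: -165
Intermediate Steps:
Z = -60 (Z = -10*6 = -60)
x(Y) = (-65 - 4*Y)/(-7 + Y) (x(Y) = ((-4*Y - 5) - 60)/(Y - 7) = ((-5 - 4*Y) - 60)/(-7 + Y) = (-65 - 4*Y)/(-7 + Y))
G(-44)*x(-5) = -44*(-65 - 4*(-5))/(-7 - 5) = -44*(-65 + 20)/(-12) = -(-11)*(-45)/3 = -44*15/4 = -165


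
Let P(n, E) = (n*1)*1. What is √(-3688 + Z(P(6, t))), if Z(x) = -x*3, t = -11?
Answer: I*√3706 ≈ 60.877*I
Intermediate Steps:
P(n, E) = n (P(n, E) = n*1 = n)
Z(x) = -3*x
√(-3688 + Z(P(6, t))) = √(-3688 - 3*6) = √(-3688 - 18) = √(-3706) = I*√3706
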